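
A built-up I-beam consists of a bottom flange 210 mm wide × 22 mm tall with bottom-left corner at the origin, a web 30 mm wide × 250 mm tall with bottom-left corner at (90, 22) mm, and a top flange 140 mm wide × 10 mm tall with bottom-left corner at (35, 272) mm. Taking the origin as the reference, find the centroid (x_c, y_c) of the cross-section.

x_c = 105.00 mm, y_c = 113.99 mm

Part | A | x̄ᵢ | ȳᵢ | A·x̄ᵢ | A·ȳᵢ
bottom flange | 4620.00 | 105.00 | 11.00 | 485100.00 | 50820.00
web | 7500.00 | 105.00 | 147.00 | 787500.00 | 1102500.00
top flange | 1400.00 | 105.00 | 277.00 | 147000.00 | 387800.00
Σ | 13520.00 |  |  | 1419600.00 | 1541120.00
x_c = 1419600.00 / 13520.00 = 105.00 mm
y_c = 1541120.00 / 13520.00 = 113.99 mm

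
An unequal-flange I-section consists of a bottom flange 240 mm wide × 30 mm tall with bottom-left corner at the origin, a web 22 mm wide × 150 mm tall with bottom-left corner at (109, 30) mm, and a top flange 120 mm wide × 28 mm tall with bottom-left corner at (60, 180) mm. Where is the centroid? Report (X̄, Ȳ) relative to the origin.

Part | A | x̄ᵢ | ȳᵢ | A·x̄ᵢ | A·ȳᵢ
bottom flange | 7200.00 | 120.00 | 15.00 | 864000.00 | 108000.00
web | 3300.00 | 120.00 | 105.00 | 396000.00 | 346500.00
top flange | 3360.00 | 120.00 | 194.00 | 403200.00 | 651840.00
Σ | 13860.00 |  |  | 1663200.00 | 1106340.00
X̄ = 1663200.00 / 13860.00 = 120.00 mm
Ȳ = 1106340.00 / 13860.00 = 79.82 mm

X̄ = 120.00 mm, Ȳ = 79.82 mm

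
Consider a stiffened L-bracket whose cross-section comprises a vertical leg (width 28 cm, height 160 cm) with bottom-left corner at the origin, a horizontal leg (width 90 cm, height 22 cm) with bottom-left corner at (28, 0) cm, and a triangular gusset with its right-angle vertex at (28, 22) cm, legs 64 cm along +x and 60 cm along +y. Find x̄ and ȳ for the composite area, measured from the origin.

vertical leg: A = 28 × 160 = 4480.00, centroid at (14.00, 80.00).
horizontal leg: A = 90 × 22 = 1980.00, centroid at (73.00, 11.00).
gusset: A = ½·64·60 = 1920.00, centroid at (49.33, 42.00).
ΣA = 8380.00 cm²
ΣAx̄ = (4480.00)(14.00) + (1980.00)(73.00) + (1920.00)(49.33) = 301980.00 cm³
ΣAȳ = (4480.00)(80.00) + (1980.00)(11.00) + (1920.00)(42.00) = 460820.00 cm³
x̄ = 301980.00 / 8380.00 = 36.04 cm
ȳ = 460820.00 / 8380.00 = 54.99 cm

x̄ = 36.04 cm, ȳ = 54.99 cm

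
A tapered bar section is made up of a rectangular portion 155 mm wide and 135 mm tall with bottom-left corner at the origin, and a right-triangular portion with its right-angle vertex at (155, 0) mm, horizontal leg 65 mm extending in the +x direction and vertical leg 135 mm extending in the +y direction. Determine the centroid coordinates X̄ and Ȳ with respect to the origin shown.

Part | A | x̄ᵢ | ȳᵢ | A·x̄ᵢ | A·ȳᵢ
rectangular portion | 20925.00 | 77.50 | 67.50 | 1621687.50 | 1412437.50
triangular portion | 4387.50 | 176.67 | 45.00 | 775125.00 | 197437.50
Σ | 25312.50 |  |  | 2396812.50 | 1609875.00
X̄ = 2396812.50 / 25312.50 = 94.69 mm
Ȳ = 1609875.00 / 25312.50 = 63.60 mm

X̄ = 94.69 mm, Ȳ = 63.60 mm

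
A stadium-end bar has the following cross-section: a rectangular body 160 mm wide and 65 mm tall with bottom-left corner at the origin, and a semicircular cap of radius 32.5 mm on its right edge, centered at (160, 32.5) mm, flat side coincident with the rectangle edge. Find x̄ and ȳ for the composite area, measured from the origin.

x̄ = 92.90 mm, ȳ = 32.50 mm

rectangular body: A = 160 × 65 = 10400.00, centroid at (80.00, 32.50).
semicircular end: A = ½π·32.5² = 1659.15, centroid at (173.79, 32.50).
ΣA = 12059.15 mm², ΣAx̄ = 1120350.00 mm³, ΣAȳ = 391922.49 mm³.
x̄ = 1120350.00/12059.15 = 92.90 mm; ȳ = 391922.49/12059.15 = 32.50 mm.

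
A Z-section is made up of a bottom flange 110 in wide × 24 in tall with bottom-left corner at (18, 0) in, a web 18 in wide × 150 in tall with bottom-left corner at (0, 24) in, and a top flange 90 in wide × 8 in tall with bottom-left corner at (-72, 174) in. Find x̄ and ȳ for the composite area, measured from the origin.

x̄ = 32.60 in, ȳ = 70.49 in

Part | A | x̄ᵢ | ȳᵢ | A·x̄ᵢ | A·ȳᵢ
bottom flange | 2640.00 | 73.00 | 12.00 | 192720.00 | 31680.00
web | 2700.00 | 9.00 | 99.00 | 24300.00 | 267300.00
top flange | 720.00 | -27.00 | 178.00 | -19440.00 | 128160.00
Σ | 6060.00 |  |  | 197580.00 | 427140.00
x̄ = 197580.00 / 6060.00 = 32.60 in
ȳ = 427140.00 / 6060.00 = 70.49 in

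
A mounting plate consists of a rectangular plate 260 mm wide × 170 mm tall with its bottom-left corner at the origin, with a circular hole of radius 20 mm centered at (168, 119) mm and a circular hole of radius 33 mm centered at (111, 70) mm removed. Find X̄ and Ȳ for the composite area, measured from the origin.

X̄ = 130.44 mm, Ȳ = 85.22 mm

plate: A = 260 × 170 = 44200.00, centroid at (130.00, 85.00).
hole 1: A = −π·20² = -1256.64, centroid at (168.00, 119.00).
hole 2: A = −π·33² = -3421.19, centroid at (111.00, 70.00).
ΣA = 39522.17 mm²
ΣAX̄ = (44200.00)(130.00) + (-1256.64)(168.00) + (-3421.19)(111.00) = 5155132.40 mm³
ΣAȲ = (44200.00)(85.00) + (-1256.64)(119.00) + (-3421.19)(70.00) = 3367976.58 mm³
X̄ = 5155132.40 / 39522.17 = 130.44 mm
Ȳ = 3367976.58 / 39522.17 = 85.22 mm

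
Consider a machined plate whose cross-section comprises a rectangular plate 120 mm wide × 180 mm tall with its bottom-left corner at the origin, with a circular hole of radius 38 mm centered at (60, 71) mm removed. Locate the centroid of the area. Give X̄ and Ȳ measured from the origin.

X̄ = 60.00 mm, Ȳ = 95.05 mm

Part | A | x̄ᵢ | ȳᵢ | A·x̄ᵢ | A·ȳᵢ
plate | 21600.00 | 60.00 | 90.00 | 1296000.00 | 1944000.00
hole | -4536.46 | 60.00 | 71.00 | -272187.59 | -322088.65
Σ | 17063.54 |  |  | 1023812.41 | 1621911.35
X̄ = 1023812.41 / 17063.54 = 60.00 mm
Ȳ = 1621911.35 / 17063.54 = 95.05 mm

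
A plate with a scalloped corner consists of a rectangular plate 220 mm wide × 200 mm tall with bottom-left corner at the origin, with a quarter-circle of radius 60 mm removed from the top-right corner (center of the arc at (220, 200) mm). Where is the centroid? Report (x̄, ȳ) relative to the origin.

x̄ = 104.19 mm, ȳ = 94.88 mm

plate: A = 220 × 200 = 44000.00, centroid at (110.00, 100.00).
removed quarter-circle: A = −¼π·60² = -2827.43, centroid at (194.54, 174.54).
ΣA = 41172.57 mm²
ΣAx̄ = (44000.00)(110.00) + (-2827.43)(194.54) = 4289964.65 mm³
ΣAȳ = (44000.00)(100.00) + (-2827.43)(174.54) = 3906513.32 mm³
x̄ = 4289964.65 / 41172.57 = 104.19 mm
ȳ = 3906513.32 / 41172.57 = 94.88 mm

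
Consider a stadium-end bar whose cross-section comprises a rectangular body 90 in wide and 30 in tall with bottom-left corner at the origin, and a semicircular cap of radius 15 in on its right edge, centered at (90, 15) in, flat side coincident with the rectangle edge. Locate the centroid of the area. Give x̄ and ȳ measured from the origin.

rectangular body: A = 90 × 30 = 2700.00, centroid at (45.00, 15.00).
semicircular end: A = ½π·15² = 353.43, centroid at (96.37, 15.00).
ΣA = 3053.43 in², ΣAx̄ = 155558.63 in³, ΣAȳ = 45801.44 in³.
x̄ = 155558.63/3053.43 = 50.95 in; ȳ = 45801.44/3053.43 = 15.00 in.

x̄ = 50.95 in, ȳ = 15.00 in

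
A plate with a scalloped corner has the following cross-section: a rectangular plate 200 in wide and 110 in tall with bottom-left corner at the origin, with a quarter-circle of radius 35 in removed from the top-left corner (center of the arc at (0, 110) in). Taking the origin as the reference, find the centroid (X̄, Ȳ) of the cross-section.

X̄ = 103.89 in, Ȳ = 53.16 in

plate: A = 200 × 110 = 22000.00, centroid at (100.00, 55.00).
removed quarter-circle: A = −¼π·35² = -962.11, centroid at (14.85, 95.15).
ΣA = 21037.89 in²
ΣAX̄ = (22000.00)(100.00) + (-962.11)(14.85) = 2185708.33 in³
ΣAȲ = (22000.00)(55.00) + (-962.11)(95.15) = 1118459.26 in³
X̄ = 2185708.33 / 21037.89 = 103.89 in
Ȳ = 1118459.26 / 21037.89 = 53.16 in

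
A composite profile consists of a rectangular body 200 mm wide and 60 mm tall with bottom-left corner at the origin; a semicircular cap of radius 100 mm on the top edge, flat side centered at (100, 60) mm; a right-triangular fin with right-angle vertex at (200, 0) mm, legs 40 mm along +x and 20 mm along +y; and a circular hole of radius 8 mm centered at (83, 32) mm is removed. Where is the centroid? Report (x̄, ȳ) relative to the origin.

x̄ = 101.75 mm, ȳ = 70.43 mm

rectangular body: A = 200 × 60 = 12000.00, centroid at (100.00, 30.00).
semicircular top: A = ½π·100² = 15707.96, centroid at (100.00, 102.44).
triangular fin: A = ½·40·20 = 400.00, centroid at (213.33, 6.67).
hole: A = −π·8² = -201.06, centroid at (83.00, 32.00).
ΣA = 27906.90 mm², ΣAx̄ = 2839441.52 mm³, ΣAȳ = 1965377.15 mm³.
x̄ = 2839441.52/27906.90 = 101.75 mm; ȳ = 1965377.15/27906.90 = 70.43 mm.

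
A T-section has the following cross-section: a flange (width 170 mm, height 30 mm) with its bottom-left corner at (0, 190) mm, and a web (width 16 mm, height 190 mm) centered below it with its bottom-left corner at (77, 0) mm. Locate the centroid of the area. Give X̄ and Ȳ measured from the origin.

Part | A | x̄ᵢ | ȳᵢ | A·x̄ᵢ | A·ȳᵢ
web | 3040.00 | 85.00 | 95.00 | 258400.00 | 288800.00
flange | 5100.00 | 85.00 | 205.00 | 433500.00 | 1045500.00
Σ | 8140.00 |  |  | 691900.00 | 1334300.00
X̄ = 691900.00 / 8140.00 = 85.00 mm
Ȳ = 1334300.00 / 8140.00 = 163.92 mm

X̄ = 85.00 mm, Ȳ = 163.92 mm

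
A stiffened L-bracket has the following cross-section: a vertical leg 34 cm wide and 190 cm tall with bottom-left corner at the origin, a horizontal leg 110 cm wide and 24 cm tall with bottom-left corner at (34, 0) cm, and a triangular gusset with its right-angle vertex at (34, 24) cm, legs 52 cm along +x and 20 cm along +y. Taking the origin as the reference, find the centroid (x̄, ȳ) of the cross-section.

x̄ = 38.61 cm, ȳ = 68.74 cm

vertical leg: A = 34 × 190 = 6460.00, centroid at (17.00, 95.00).
horizontal leg: A = 110 × 24 = 2640.00, centroid at (89.00, 12.00).
gusset: A = ½·52·20 = 520.00, centroid at (51.33, 30.67).
ΣA = 9620.00 cm²
ΣAx̄ = (6460.00)(17.00) + (2640.00)(89.00) + (520.00)(51.33) = 371473.33 cm³
ΣAȳ = (6460.00)(95.00) + (2640.00)(12.00) + (520.00)(30.67) = 661326.67 cm³
x̄ = 371473.33 / 9620.00 = 38.61 cm
ȳ = 661326.67 / 9620.00 = 68.74 cm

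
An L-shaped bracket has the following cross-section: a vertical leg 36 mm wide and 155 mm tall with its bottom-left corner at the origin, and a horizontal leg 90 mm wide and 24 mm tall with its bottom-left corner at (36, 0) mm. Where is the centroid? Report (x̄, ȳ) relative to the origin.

Part | A | x̄ᵢ | ȳᵢ | A·x̄ᵢ | A·ȳᵢ
vertical leg | 5580.00 | 18.00 | 77.50 | 100440.00 | 432450.00
horizontal leg | 2160.00 | 81.00 | 12.00 | 174960.00 | 25920.00
Σ | 7740.00 |  |  | 275400.00 | 458370.00
x̄ = 275400.00 / 7740.00 = 35.58 mm
ȳ = 458370.00 / 7740.00 = 59.22 mm

x̄ = 35.58 mm, ȳ = 59.22 mm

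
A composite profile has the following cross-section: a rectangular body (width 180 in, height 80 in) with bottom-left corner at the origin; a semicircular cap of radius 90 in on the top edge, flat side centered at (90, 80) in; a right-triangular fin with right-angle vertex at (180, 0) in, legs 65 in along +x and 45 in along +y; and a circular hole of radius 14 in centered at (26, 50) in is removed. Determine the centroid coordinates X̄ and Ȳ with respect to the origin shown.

X̄ = 97.25 in, Ȳ = 74.04 in

rectangular body: A = 180 × 80 = 14400.00, centroid at (90.00, 40.00).
semicircular top: A = ½π·90² = 12723.45, centroid at (90.00, 118.20).
triangular fin: A = ½·65·45 = 1462.50, centroid at (201.67, 15.00).
hole: A = −π·14² = -615.75, centroid at (26.00, 50.00).
ΣA = 27970.20 in²
ΣAX̄ = (14400.00)(90.00) + (12723.45)(90.00) + (1462.50)(201.67) + (-615.75)(26.00) = 2720038.47 in³
ΣAȲ = (14400.00)(40.00) + (12723.45)(118.20) + (1462.50)(15.00) + (-615.75)(50.00) = 2071025.91 in³
X̄ = 2720038.47 / 27970.20 = 97.25 in
Ȳ = 2071025.91 / 27970.20 = 74.04 in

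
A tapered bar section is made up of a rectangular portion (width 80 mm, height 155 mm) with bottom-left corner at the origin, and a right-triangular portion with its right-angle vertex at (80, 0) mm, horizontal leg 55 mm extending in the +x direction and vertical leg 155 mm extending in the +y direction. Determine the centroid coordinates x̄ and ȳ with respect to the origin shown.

Part | A | x̄ᵢ | ȳᵢ | A·x̄ᵢ | A·ȳᵢ
rectangular portion | 12400.00 | 40.00 | 77.50 | 496000.00 | 961000.00
triangular portion | 4262.50 | 98.33 | 51.67 | 419145.83 | 220229.17
Σ | 16662.50 |  |  | 915145.83 | 1181229.17
x̄ = 915145.83 / 16662.50 = 54.92 mm
ȳ = 1181229.17 / 16662.50 = 70.89 mm

x̄ = 54.92 mm, ȳ = 70.89 mm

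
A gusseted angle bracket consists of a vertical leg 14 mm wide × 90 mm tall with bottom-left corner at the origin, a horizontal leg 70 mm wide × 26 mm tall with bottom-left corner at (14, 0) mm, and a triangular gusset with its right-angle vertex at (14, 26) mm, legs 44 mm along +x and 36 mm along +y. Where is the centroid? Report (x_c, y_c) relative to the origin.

Part | A | x̄ᵢ | ȳᵢ | A·x̄ᵢ | A·ȳᵢ
vertical leg | 1260.00 | 7.00 | 45.00 | 8820.00 | 56700.00
horizontal leg | 1820.00 | 49.00 | 13.00 | 89180.00 | 23660.00
gusset | 792.00 | 28.67 | 38.00 | 22704.00 | 30096.00
Σ | 3872.00 |  |  | 120704.00 | 110456.00
x_c = 120704.00 / 3872.00 = 31.17 mm
y_c = 110456.00 / 3872.00 = 28.53 mm

x_c = 31.17 mm, y_c = 28.53 mm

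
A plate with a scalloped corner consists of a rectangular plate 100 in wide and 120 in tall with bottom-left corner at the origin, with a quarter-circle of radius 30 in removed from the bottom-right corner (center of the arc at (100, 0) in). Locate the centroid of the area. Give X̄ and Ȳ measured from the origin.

X̄ = 47.67 in, Ȳ = 62.96 in

plate: A = 100 × 120 = 12000.00, centroid at (50.00, 60.00).
removed quarter-circle: A = −¼π·30² = -706.86, centroid at (87.27, 12.73).
ΣA = 11293.14 in², ΣAX̄ = 538314.17 in³, ΣAȲ = 711000.00 in³.
X̄ = 538314.17/11293.14 = 47.67 in; Ȳ = 711000.00/11293.14 = 62.96 in.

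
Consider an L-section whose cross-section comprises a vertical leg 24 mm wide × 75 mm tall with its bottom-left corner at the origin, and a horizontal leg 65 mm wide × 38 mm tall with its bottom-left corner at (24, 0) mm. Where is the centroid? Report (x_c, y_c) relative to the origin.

x_c = 37.74 mm, y_c = 26.80 mm

Part | A | x̄ᵢ | ȳᵢ | A·x̄ᵢ | A·ȳᵢ
vertical leg | 1800.00 | 12.00 | 37.50 | 21600.00 | 67500.00
horizontal leg | 2470.00 | 56.50 | 19.00 | 139555.00 | 46930.00
Σ | 4270.00 |  |  | 161155.00 | 114430.00
x_c = 161155.00 / 4270.00 = 37.74 mm
y_c = 114430.00 / 4270.00 = 26.80 mm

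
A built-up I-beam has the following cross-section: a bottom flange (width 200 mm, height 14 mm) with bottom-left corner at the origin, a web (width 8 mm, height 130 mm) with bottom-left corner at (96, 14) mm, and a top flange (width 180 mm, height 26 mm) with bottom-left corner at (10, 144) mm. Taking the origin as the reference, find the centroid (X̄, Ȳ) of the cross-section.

Part | A | x̄ᵢ | ȳᵢ | A·x̄ᵢ | A·ȳᵢ
bottom flange | 2800.00 | 100.00 | 7.00 | 280000.00 | 19600.00
web | 1040.00 | 100.00 | 79.00 | 104000.00 | 82160.00
top flange | 4680.00 | 100.00 | 157.00 | 468000.00 | 734760.00
Σ | 8520.00 |  |  | 852000.00 | 836520.00
X̄ = 852000.00 / 8520.00 = 100.00 mm
Ȳ = 836520.00 / 8520.00 = 98.18 mm

X̄ = 100.00 mm, Ȳ = 98.18 mm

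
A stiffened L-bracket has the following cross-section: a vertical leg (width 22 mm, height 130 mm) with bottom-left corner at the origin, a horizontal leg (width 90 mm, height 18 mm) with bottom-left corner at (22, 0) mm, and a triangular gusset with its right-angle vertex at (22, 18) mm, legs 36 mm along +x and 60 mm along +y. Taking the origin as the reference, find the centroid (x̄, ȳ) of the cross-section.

x̄ = 31.78 mm, ȳ = 43.44 mm

vertical leg: A = 22 × 130 = 2860.00, centroid at (11.00, 65.00).
horizontal leg: A = 90 × 18 = 1620.00, centroid at (67.00, 9.00).
gusset: A = ½·36·60 = 1080.00, centroid at (34.00, 38.00).
ΣA = 5560.00 mm², ΣAx̄ = 176720.00 mm³, ΣAȳ = 241520.00 mm³.
x̄ = 176720.00/5560.00 = 31.78 mm; ȳ = 241520.00/5560.00 = 43.44 mm.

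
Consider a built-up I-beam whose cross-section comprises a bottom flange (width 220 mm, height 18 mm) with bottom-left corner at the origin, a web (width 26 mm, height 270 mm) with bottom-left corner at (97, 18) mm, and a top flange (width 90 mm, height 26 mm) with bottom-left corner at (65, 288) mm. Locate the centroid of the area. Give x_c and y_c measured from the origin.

x_c = 110.00 mm, y_c = 136.19 mm

bottom flange: A = 220 × 18 = 3960.00, centroid at (110.00, 9.00).
web: A = 26 × 270 = 7020.00, centroid at (110.00, 153.00).
top flange: A = 90 × 26 = 2340.00, centroid at (110.00, 301.00).
ΣA = 13320.00 mm², ΣAx_c = 1465200.00 mm³, ΣAy_c = 1814040.00 mm³.
x_c = 1465200.00/13320.00 = 110.00 mm; y_c = 1814040.00/13320.00 = 136.19 mm.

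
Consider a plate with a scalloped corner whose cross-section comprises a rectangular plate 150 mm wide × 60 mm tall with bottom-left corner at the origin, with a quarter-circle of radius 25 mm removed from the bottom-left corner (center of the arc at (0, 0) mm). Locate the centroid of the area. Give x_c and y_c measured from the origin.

x_c = 78.71 mm, y_c = 31.12 mm

Part | A | x̄ᵢ | ȳᵢ | A·x̄ᵢ | A·ȳᵢ
plate | 9000.00 | 75.00 | 30.00 | 675000.00 | 270000.00
removed quarter-circle | -490.87 | 10.61 | 10.61 | -5208.33 | -5208.33
Σ | 8509.13 |  |  | 669791.67 | 264791.67
x_c = 669791.67 / 8509.13 = 78.71 mm
y_c = 264791.67 / 8509.13 = 31.12 mm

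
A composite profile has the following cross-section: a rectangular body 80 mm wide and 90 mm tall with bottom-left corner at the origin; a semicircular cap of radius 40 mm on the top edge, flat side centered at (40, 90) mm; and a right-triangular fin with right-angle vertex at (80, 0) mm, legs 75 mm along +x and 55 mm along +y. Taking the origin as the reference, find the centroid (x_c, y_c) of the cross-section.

rectangular body: A = 80 × 90 = 7200.00, centroid at (40.00, 45.00).
semicircular top: A = ½π·40² = 2513.27, centroid at (40.00, 106.98).
triangular fin: A = ½·75·55 = 2062.50, centroid at (105.00, 18.33).
ΣA = 11775.77 mm², ΣAx_c = 605093.46 mm³, ΣAy_c = 630673.84 mm³.
x_c = 605093.46/11775.77 = 51.38 mm; y_c = 630673.84/11775.77 = 53.56 mm.

x_c = 51.38 mm, y_c = 53.56 mm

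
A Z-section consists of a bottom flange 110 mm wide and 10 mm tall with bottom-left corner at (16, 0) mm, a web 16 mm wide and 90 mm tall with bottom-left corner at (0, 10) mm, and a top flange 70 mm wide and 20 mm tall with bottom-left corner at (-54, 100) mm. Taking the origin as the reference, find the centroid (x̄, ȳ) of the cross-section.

bottom flange: A = 110 × 10 = 1100.00, centroid at (71.00, 5.00).
web: A = 16 × 90 = 1440.00, centroid at (8.00, 55.00).
top flange: A = 70 × 20 = 1400.00, centroid at (-19.00, 110.00).
ΣA = 3940.00 mm², ΣAx̄ = 63020.00 mm³, ΣAȳ = 238700.00 mm³.
x̄ = 63020.00/3940.00 = 15.99 mm; ȳ = 238700.00/3940.00 = 60.58 mm.

x̄ = 15.99 mm, ȳ = 60.58 mm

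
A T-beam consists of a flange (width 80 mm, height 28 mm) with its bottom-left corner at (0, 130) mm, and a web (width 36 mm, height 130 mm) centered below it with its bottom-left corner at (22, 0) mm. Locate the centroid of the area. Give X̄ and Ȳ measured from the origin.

X̄ = 40.00 mm, Ȳ = 90.57 mm

web: A = 36 × 130 = 4680.00, centroid at (40.00, 65.00).
flange: A = 80 × 28 = 2240.00, centroid at (40.00, 144.00).
ΣA = 6920.00 mm², ΣAX̄ = 276800.00 mm³, ΣAȲ = 626760.00 mm³.
X̄ = 276800.00/6920.00 = 40.00 mm; Ȳ = 626760.00/6920.00 = 90.57 mm.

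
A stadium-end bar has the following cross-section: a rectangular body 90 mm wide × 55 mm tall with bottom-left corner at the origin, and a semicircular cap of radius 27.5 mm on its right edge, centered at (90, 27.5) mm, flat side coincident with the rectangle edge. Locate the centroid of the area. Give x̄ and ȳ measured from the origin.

x̄ = 55.97 mm, ȳ = 27.50 mm

Part | A | x̄ᵢ | ȳᵢ | A·x̄ᵢ | A·ȳᵢ
rectangular body | 4950.00 | 45.00 | 27.50 | 222750.00 | 136125.00
semicircular end | 1187.91 | 101.67 | 27.50 | 120776.91 | 32667.65
Σ | 6137.91 |  |  | 343526.91 | 168792.65
x̄ = 343526.91 / 6137.91 = 55.97 mm
ȳ = 168792.65 / 6137.91 = 27.50 mm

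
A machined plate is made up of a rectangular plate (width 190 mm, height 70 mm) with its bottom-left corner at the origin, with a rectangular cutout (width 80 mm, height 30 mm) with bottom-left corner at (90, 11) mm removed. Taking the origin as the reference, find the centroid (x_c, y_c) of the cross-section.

x_c = 87.29 mm, y_c = 36.98 mm

Part | A | x̄ᵢ | ȳᵢ | A·x̄ᵢ | A·ȳᵢ
plate | 13300.00 | 95.00 | 35.00 | 1263500.00 | 465500.00
hole | -2400.00 | 130.00 | 26.00 | -312000.00 | -62400.00
Σ | 10900.00 |  |  | 951500.00 | 403100.00
x_c = 951500.00 / 10900.00 = 87.29 mm
y_c = 403100.00 / 10900.00 = 36.98 mm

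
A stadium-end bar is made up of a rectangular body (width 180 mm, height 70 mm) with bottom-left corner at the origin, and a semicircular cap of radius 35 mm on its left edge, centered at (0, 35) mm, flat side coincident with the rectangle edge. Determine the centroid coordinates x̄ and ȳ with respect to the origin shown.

Part | A | x̄ᵢ | ȳᵢ | A·x̄ᵢ | A·ȳᵢ
rectangular body | 12600.00 | 90.00 | 35.00 | 1134000.00 | 441000.00
semicircular end | 1924.23 | -14.85 | 35.00 | -28583.33 | 67347.89
Σ | 14524.23 |  |  | 1105416.67 | 508347.89
x̄ = 1105416.67 / 14524.23 = 76.11 mm
ȳ = 508347.89 / 14524.23 = 35.00 mm

x̄ = 76.11 mm, ȳ = 35.00 mm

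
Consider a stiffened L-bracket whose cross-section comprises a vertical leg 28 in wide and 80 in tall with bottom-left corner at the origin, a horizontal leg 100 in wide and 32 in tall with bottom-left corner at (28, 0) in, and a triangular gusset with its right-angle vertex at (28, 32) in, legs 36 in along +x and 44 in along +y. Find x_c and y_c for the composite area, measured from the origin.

vertical leg: A = 28 × 80 = 2240.00, centroid at (14.00, 40.00).
horizontal leg: A = 100 × 32 = 3200.00, centroid at (78.00, 16.00).
gusset: A = ½·36·44 = 792.00, centroid at (40.00, 46.67).
ΣA = 6232.00 in², ΣAx_c = 312640.00 in³, ΣAy_c = 177760.00 in³.
x_c = 312640.00/6232.00 = 50.17 in; y_c = 177760.00/6232.00 = 28.52 in.

x_c = 50.17 in, y_c = 28.52 in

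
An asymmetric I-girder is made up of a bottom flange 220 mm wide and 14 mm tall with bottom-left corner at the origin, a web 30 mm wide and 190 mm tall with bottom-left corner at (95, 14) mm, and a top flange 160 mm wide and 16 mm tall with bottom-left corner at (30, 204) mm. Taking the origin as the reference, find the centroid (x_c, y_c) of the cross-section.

Part | A | x̄ᵢ | ȳᵢ | A·x̄ᵢ | A·ȳᵢ
bottom flange | 3080.00 | 110.00 | 7.00 | 338800.00 | 21560.00
web | 5700.00 | 110.00 | 109.00 | 627000.00 | 621300.00
top flange | 2560.00 | 110.00 | 212.00 | 281600.00 | 542720.00
Σ | 11340.00 |  |  | 1247400.00 | 1185580.00
x_c = 1247400.00 / 11340.00 = 110.00 mm
y_c = 1185580.00 / 11340.00 = 104.55 mm

x_c = 110.00 mm, y_c = 104.55 mm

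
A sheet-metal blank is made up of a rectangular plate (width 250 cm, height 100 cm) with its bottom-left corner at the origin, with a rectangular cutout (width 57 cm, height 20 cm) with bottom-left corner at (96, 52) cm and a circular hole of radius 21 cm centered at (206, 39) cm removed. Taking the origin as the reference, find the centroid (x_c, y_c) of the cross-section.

plate: A = 250 × 100 = 25000.00, centroid at (125.00, 50.00).
hole 1: A = −(57 × 20) = -1140.00, centroid at (124.50, 62.00).
hole 2: A = −π·21² = -1385.44, centroid at (206.00, 39.00).
ΣA = 22474.56 cm²
ΣAx_c = (25000.00)(125.00) + (-1140.00)(124.50) + (-1385.44)(206.00) = 2697668.87 cm³
ΣAy_c = (25000.00)(50.00) + (-1140.00)(62.00) + (-1385.44)(39.00) = 1125287.75 cm³
x_c = 2697668.87 / 22474.56 = 120.03 cm
y_c = 1125287.75 / 22474.56 = 50.07 cm

x_c = 120.03 cm, y_c = 50.07 cm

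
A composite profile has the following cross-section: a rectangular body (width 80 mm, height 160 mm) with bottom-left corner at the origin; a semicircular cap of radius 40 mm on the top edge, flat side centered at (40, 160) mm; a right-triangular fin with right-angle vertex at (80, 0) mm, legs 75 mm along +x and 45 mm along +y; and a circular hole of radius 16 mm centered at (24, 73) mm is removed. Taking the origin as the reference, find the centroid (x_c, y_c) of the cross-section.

x_c = 47.57 mm, y_c = 88.62 mm

rectangular body: A = 80 × 160 = 12800.00, centroid at (40.00, 80.00).
semicircular top: A = ½π·40² = 2513.27, centroid at (40.00, 176.98).
triangular fin: A = ½·75·45 = 1687.50, centroid at (105.00, 15.00).
hole: A = −π·16² = -804.25, centroid at (24.00, 73.00).
ΣA = 16196.53 mm²
ΣAx_c = (12800.00)(40.00) + (2513.27)(40.00) + (1687.50)(105.00) + (-804.25)(24.00) = 770416.52 mm³
ΣAy_c = (12800.00)(80.00) + (2513.27)(176.98) + (1687.50)(15.00) + (-804.25)(73.00) = 1435392.94 mm³
x_c = 770416.52 / 16196.53 = 47.57 mm
y_c = 1435392.94 / 16196.53 = 88.62 mm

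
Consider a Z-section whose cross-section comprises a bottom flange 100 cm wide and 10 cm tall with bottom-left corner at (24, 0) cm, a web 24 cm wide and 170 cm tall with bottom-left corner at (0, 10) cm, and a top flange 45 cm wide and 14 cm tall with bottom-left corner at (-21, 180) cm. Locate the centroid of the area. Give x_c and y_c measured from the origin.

x_c = 21.70 cm, y_c = 89.39 cm

bottom flange: A = 100 × 10 = 1000.00, centroid at (74.00, 5.00).
web: A = 24 × 170 = 4080.00, centroid at (12.00, 95.00).
top flange: A = 45 × 14 = 630.00, centroid at (1.50, 187.00).
ΣA = 5710.00 cm²
ΣAx_c = (1000.00)(74.00) + (4080.00)(12.00) + (630.00)(1.50) = 123905.00 cm³
ΣAy_c = (1000.00)(5.00) + (4080.00)(95.00) + (630.00)(187.00) = 510410.00 cm³
x_c = 123905.00 / 5710.00 = 21.70 cm
y_c = 510410.00 / 5710.00 = 89.39 cm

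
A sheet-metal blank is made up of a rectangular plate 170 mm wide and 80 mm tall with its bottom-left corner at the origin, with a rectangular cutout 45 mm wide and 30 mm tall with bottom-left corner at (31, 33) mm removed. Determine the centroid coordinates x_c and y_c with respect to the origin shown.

x_c = 88.47 mm, y_c = 39.12 mm

plate: A = 170 × 80 = 13600.00, centroid at (85.00, 40.00).
hole: A = −(45 × 30) = -1350.00, centroid at (53.50, 48.00).
ΣA = 12250.00 mm², ΣAx_c = 1083775.00 mm³, ΣAy_c = 479200.00 mm³.
x_c = 1083775.00/12250.00 = 88.47 mm; y_c = 479200.00/12250.00 = 39.12 mm.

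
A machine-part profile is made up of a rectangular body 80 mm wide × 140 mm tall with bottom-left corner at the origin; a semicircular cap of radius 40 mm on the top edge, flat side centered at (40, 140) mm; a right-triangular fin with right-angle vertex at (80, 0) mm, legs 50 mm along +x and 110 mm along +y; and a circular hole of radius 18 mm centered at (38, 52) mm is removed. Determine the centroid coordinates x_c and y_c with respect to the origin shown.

Part | A | x̄ᵢ | ȳᵢ | A·x̄ᵢ | A·ȳᵢ
rectangular body | 11200.00 | 40.00 | 70.00 | 448000.00 | 784000.00
semicircular top | 2513.27 | 40.00 | 156.98 | 100530.96 | 394525.04
triangular fin | 2750.00 | 96.67 | 36.67 | 265833.33 | 100833.33
hole | -1017.88 | 38.00 | 52.00 | -38679.29 | -52929.55
Σ | 15445.40 |  |  | 775685.01 | 1226428.82
x_c = 775685.01 / 15445.40 = 50.22 mm
y_c = 1226428.82 / 15445.40 = 79.40 mm

x_c = 50.22 mm, y_c = 79.40 mm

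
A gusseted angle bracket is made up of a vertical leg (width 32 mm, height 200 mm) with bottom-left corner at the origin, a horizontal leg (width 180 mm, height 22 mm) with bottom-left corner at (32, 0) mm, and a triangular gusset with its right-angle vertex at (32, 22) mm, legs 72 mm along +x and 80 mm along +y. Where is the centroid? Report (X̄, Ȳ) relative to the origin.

vertical leg: A = 32 × 200 = 6400.00, centroid at (16.00, 100.00).
horizontal leg: A = 180 × 22 = 3960.00, centroid at (122.00, 11.00).
gusset: A = ½·72·80 = 2880.00, centroid at (56.00, 48.67).
ΣA = 13240.00 mm², ΣAX̄ = 746800.00 mm³, ΣAȲ = 823720.00 mm³.
X̄ = 746800.00/13240.00 = 56.40 mm; Ȳ = 823720.00/13240.00 = 62.21 mm.

X̄ = 56.40 mm, Ȳ = 62.21 mm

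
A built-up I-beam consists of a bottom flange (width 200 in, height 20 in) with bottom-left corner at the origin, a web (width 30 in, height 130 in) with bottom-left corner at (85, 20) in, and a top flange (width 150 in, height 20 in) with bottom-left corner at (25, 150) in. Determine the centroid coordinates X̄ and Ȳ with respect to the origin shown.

X̄ = 100.00 in, Ȳ = 78.12 in

bottom flange: A = 200 × 20 = 4000.00, centroid at (100.00, 10.00).
web: A = 30 × 130 = 3900.00, centroid at (100.00, 85.00).
top flange: A = 150 × 20 = 3000.00, centroid at (100.00, 160.00).
ΣA = 10900.00 in², ΣAX̄ = 1090000.00 in³, ΣAȲ = 851500.00 in³.
X̄ = 1090000.00/10900.00 = 100.00 in; Ȳ = 851500.00/10900.00 = 78.12 in.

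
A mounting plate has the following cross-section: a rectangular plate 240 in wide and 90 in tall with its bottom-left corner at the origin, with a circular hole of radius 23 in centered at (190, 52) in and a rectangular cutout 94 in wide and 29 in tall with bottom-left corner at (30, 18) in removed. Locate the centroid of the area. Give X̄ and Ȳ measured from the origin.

plate: A = 240 × 90 = 21600.00, centroid at (120.00, 45.00).
hole 1: A = −π·23² = -1661.90, centroid at (190.00, 52.00).
hole 2: A = −(94 × 29) = -2726.00, centroid at (77.00, 32.50).
ΣA = 17212.10 in², ΣAX̄ = 2066336.52 in³, ΣAȲ = 796986.07 in³.
X̄ = 2066336.52/17212.10 = 120.05 in; Ȳ = 796986.07/17212.10 = 46.30 in.

X̄ = 120.05 in, Ȳ = 46.30 in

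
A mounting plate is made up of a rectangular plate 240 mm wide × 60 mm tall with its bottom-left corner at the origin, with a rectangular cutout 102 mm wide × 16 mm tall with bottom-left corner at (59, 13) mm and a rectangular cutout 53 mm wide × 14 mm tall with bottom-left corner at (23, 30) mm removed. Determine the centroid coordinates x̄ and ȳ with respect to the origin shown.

plate: A = 240 × 60 = 14400.00, centroid at (120.00, 30.00).
hole 1: A = −(102 × 16) = -1632.00, centroid at (110.00, 21.00).
hole 2: A = −(53 × 14) = -742.00, centroid at (49.50, 37.00).
ΣA = 12026.00 mm², ΣAx̄ = 1511751.00 mm³, ΣAȳ = 370274.00 mm³.
x̄ = 1511751.00/12026.00 = 125.71 mm; ȳ = 370274.00/12026.00 = 30.79 mm.

x̄ = 125.71 mm, ȳ = 30.79 mm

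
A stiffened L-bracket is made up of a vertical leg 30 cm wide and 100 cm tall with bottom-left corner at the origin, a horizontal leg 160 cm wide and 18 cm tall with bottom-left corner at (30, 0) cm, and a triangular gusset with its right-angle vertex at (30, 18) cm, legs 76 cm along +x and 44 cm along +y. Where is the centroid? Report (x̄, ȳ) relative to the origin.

Part | A | x̄ᵢ | ȳᵢ | A·x̄ᵢ | A·ȳᵢ
vertical leg | 3000.00 | 15.00 | 50.00 | 45000.00 | 150000.00
horizontal leg | 2880.00 | 110.00 | 9.00 | 316800.00 | 25920.00
gusset | 1672.00 | 55.33 | 32.67 | 92517.33 | 54618.67
Σ | 7552.00 |  |  | 454317.33 | 230538.67
x̄ = 454317.33 / 7552.00 = 60.16 cm
ȳ = 230538.67 / 7552.00 = 30.53 cm

x̄ = 60.16 cm, ȳ = 30.53 cm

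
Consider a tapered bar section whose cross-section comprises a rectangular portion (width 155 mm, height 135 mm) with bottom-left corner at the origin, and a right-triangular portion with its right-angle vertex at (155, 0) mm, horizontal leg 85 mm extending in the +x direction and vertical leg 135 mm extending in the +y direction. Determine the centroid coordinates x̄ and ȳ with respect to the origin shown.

Part | A | x̄ᵢ | ȳᵢ | A·x̄ᵢ | A·ȳᵢ
rectangular portion | 20925.00 | 77.50 | 67.50 | 1621687.50 | 1412437.50
triangular portion | 5737.50 | 183.33 | 45.00 | 1051875.00 | 258187.50
Σ | 26662.50 |  |  | 2673562.50 | 1670625.00
x̄ = 2673562.50 / 26662.50 = 100.27 mm
ȳ = 1670625.00 / 26662.50 = 62.66 mm

x̄ = 100.27 mm, ȳ = 62.66 mm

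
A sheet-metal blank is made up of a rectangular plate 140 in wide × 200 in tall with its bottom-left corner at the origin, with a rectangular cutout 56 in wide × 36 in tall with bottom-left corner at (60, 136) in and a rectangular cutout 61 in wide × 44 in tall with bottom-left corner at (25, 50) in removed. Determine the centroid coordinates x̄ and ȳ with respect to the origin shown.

Part | A | x̄ᵢ | ȳᵢ | A·x̄ᵢ | A·ȳᵢ
plate | 28000.00 | 70.00 | 100.00 | 1960000.00 | 2800000.00
hole 1 | -2016.00 | 88.00 | 154.00 | -177408.00 | -310464.00
hole 2 | -2684.00 | 55.50 | 72.00 | -148962.00 | -193248.00
Σ | 23300.00 |  |  | 1633630.00 | 2296288.00
x̄ = 1633630.00 / 23300.00 = 70.11 in
ȳ = 2296288.00 / 23300.00 = 98.55 in

x̄ = 70.11 in, ȳ = 98.55 in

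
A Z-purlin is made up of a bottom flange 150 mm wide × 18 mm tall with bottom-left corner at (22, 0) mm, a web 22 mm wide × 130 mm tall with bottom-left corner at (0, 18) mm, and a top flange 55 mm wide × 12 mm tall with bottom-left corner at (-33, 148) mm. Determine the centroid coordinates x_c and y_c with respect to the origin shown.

x_c = 46.58 mm, y_c = 58.41 mm

bottom flange: A = 150 × 18 = 2700.00, centroid at (97.00, 9.00).
web: A = 22 × 130 = 2860.00, centroid at (11.00, 83.00).
top flange: A = 55 × 12 = 660.00, centroid at (-5.50, 154.00).
ΣA = 6220.00 mm²
ΣAx_c = (2700.00)(97.00) + (2860.00)(11.00) + (660.00)(-5.50) = 289730.00 mm³
ΣAy_c = (2700.00)(9.00) + (2860.00)(83.00) + (660.00)(154.00) = 363320.00 mm³
x_c = 289730.00 / 6220.00 = 46.58 mm
y_c = 363320.00 / 6220.00 = 58.41 mm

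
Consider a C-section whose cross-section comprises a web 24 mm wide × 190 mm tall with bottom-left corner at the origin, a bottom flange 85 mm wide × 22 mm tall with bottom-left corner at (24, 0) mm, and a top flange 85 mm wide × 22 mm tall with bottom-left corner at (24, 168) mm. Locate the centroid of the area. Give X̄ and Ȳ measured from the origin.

X̄ = 36.56 mm, Ȳ = 95.00 mm

Part | A | x̄ᵢ | ȳᵢ | A·x̄ᵢ | A·ȳᵢ
web | 4560.00 | 12.00 | 95.00 | 54720.00 | 433200.00
bottom flange | 1870.00 | 66.50 | 11.00 | 124355.00 | 20570.00
top flange | 1870.00 | 66.50 | 179.00 | 124355.00 | 334730.00
Σ | 8300.00 |  |  | 303430.00 | 788500.00
X̄ = 303430.00 / 8300.00 = 36.56 mm
Ȳ = 788500.00 / 8300.00 = 95.00 mm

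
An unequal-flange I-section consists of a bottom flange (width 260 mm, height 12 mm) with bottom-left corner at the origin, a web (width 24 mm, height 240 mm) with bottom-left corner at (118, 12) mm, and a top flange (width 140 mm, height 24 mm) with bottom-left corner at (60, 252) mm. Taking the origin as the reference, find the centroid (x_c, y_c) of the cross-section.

bottom flange: A = 260 × 12 = 3120.00, centroid at (130.00, 6.00).
web: A = 24 × 240 = 5760.00, centroid at (130.00, 132.00).
top flange: A = 140 × 24 = 3360.00, centroid at (130.00, 264.00).
ΣA = 12240.00 mm²
ΣAx_c = (3120.00)(130.00) + (5760.00)(130.00) + (3360.00)(130.00) = 1591200.00 mm³
ΣAy_c = (3120.00)(6.00) + (5760.00)(132.00) + (3360.00)(264.00) = 1666080.00 mm³
x_c = 1591200.00 / 12240.00 = 130.00 mm
y_c = 1666080.00 / 12240.00 = 136.12 mm

x_c = 130.00 mm, y_c = 136.12 mm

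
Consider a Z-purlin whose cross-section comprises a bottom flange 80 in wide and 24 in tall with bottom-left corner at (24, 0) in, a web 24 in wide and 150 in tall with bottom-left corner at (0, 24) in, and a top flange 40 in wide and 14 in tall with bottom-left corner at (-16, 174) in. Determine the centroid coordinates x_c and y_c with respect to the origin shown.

bottom flange: A = 80 × 24 = 1920.00, centroid at (64.00, 12.00).
web: A = 24 × 150 = 3600.00, centroid at (12.00, 99.00).
top flange: A = 40 × 14 = 560.00, centroid at (4.00, 181.00).
ΣA = 6080.00 in²
ΣAx_c = (1920.00)(64.00) + (3600.00)(12.00) + (560.00)(4.00) = 168320.00 in³
ΣAy_c = (1920.00)(12.00) + (3600.00)(99.00) + (560.00)(181.00) = 480800.00 in³
x_c = 168320.00 / 6080.00 = 27.68 in
y_c = 480800.00 / 6080.00 = 79.08 in

x_c = 27.68 in, y_c = 79.08 in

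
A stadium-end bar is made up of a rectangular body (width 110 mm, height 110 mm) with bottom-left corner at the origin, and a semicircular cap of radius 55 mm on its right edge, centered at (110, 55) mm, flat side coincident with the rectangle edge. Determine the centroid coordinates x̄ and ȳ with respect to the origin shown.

Part | A | x̄ᵢ | ȳᵢ | A·x̄ᵢ | A·ȳᵢ
rectangular body | 12100.00 | 55.00 | 55.00 | 665500.00 | 665500.00
semicircular end | 4751.66 | 133.34 | 55.00 | 633599.14 | 261341.24
Σ | 16851.66 |  |  | 1299099.14 | 926841.24
x̄ = 1299099.14 / 16851.66 = 77.09 mm
ȳ = 926841.24 / 16851.66 = 55.00 mm

x̄ = 77.09 mm, ȳ = 55.00 mm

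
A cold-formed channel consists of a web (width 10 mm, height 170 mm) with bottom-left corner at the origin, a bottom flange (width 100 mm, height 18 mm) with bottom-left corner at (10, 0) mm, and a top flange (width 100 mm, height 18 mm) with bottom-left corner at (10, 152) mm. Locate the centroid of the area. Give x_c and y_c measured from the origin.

web: A = 10 × 170 = 1700.00, centroid at (5.00, 85.00).
bottom flange: A = 100 × 18 = 1800.00, centroid at (60.00, 9.00).
top flange: A = 100 × 18 = 1800.00, centroid at (60.00, 161.00).
ΣA = 5300.00 mm², ΣAx_c = 224500.00 mm³, ΣAy_c = 450500.00 mm³.
x_c = 224500.00/5300.00 = 42.36 mm; y_c = 450500.00/5300.00 = 85.00 mm.

x_c = 42.36 mm, y_c = 85.00 mm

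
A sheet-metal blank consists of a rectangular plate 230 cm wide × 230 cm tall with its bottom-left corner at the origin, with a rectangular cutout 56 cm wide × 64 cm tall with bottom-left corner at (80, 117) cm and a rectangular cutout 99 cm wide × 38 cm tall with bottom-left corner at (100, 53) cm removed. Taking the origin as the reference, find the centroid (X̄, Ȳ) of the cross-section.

Part | A | x̄ᵢ | ȳᵢ | A·x̄ᵢ | A·ȳᵢ
plate | 52900.00 | 115.00 | 115.00 | 6083500.00 | 6083500.00
hole 1 | -3584.00 | 108.00 | 149.00 | -387072.00 | -534016.00
hole 2 | -3762.00 | 149.50 | 72.00 | -562419.00 | -270864.00
Σ | 45554.00 |  |  | 5134009.00 | 5278620.00
X̄ = 5134009.00 / 45554.00 = 112.70 cm
Ȳ = 5278620.00 / 45554.00 = 115.88 cm

X̄ = 112.70 cm, Ȳ = 115.88 cm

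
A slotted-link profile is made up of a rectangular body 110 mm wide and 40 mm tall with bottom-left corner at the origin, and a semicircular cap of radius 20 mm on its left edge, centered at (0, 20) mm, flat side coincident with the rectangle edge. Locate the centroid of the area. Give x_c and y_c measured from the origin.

rectangular body: A = 110 × 40 = 4400.00, centroid at (55.00, 20.00).
semicircular end: A = ½π·20² = 628.32, centroid at (-8.49, 20.00).
ΣA = 5028.32 mm², ΣAx_c = 236666.67 mm³, ΣAy_c = 100566.37 mm³.
x_c = 236666.67/5028.32 = 47.07 mm; y_c = 100566.37/5028.32 = 20.00 mm.

x_c = 47.07 mm, y_c = 20.00 mm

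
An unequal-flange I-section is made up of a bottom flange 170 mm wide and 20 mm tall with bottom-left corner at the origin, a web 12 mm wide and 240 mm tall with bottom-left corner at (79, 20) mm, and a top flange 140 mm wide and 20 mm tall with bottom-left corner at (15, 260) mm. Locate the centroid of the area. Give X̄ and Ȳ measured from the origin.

X̄ = 85.00 mm, Ȳ = 131.41 mm

Part | A | x̄ᵢ | ȳᵢ | A·x̄ᵢ | A·ȳᵢ
bottom flange | 3400.00 | 85.00 | 10.00 | 289000.00 | 34000.00
web | 2880.00 | 85.00 | 140.00 | 244800.00 | 403200.00
top flange | 2800.00 | 85.00 | 270.00 | 238000.00 | 756000.00
Σ | 9080.00 |  |  | 771800.00 | 1193200.00
X̄ = 771800.00 / 9080.00 = 85.00 mm
Ȳ = 1193200.00 / 9080.00 = 131.41 mm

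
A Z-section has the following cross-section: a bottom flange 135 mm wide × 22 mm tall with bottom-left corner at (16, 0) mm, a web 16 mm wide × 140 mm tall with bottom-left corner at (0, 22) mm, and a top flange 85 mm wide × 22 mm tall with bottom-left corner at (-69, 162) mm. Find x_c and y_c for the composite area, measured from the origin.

bottom flange: A = 135 × 22 = 2970.00, centroid at (83.50, 11.00).
web: A = 16 × 140 = 2240.00, centroid at (8.00, 92.00).
top flange: A = 85 × 22 = 1870.00, centroid at (-26.50, 173.00).
ΣA = 7080.00 mm²
ΣAx_c = (2970.00)(83.50) + (2240.00)(8.00) + (1870.00)(-26.50) = 216360.00 mm³
ΣAy_c = (2970.00)(11.00) + (2240.00)(92.00) + (1870.00)(173.00) = 562260.00 mm³
x_c = 216360.00 / 7080.00 = 30.56 mm
y_c = 562260.00 / 7080.00 = 79.42 mm

x_c = 30.56 mm, y_c = 79.42 mm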